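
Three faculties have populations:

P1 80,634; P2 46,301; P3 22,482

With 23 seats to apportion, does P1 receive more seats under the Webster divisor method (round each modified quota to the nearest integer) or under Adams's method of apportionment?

Webster

Webster: P1 13, P2 7, P3 3.
Adams: P1 12, P2 7, P3 4.
P1 gets 13 under Webster and 12 under Adams.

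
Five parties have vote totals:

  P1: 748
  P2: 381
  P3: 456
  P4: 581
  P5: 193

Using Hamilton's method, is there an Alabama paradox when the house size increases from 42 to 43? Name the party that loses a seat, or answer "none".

At 42 seats: P1 13, P2 7, P3 8, P4 10, P5 4.
At 43 seats: P1 14, P2 7, P3 8, P4 11, P5 3.
P5 drops from 4 to 3.

P5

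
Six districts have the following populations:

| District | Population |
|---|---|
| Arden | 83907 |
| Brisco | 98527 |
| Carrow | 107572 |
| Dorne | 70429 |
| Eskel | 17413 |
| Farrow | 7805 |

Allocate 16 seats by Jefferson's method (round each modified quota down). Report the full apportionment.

Standard divisor 385653/16 ≈ 24103.312; standard quotas: Arden 3.481, Brisco 4.088, Carrow 4.463, Dorne 2.922, Eskel 0.722, Farrow 0.324.
Rounding down gives 3, 4, 4, 2, 0, 0 = 13 seats, so the divisor must be adjusted.
With modified divisor 20300: modified quotas Arden 4.133, Brisco 4.854, Carrow 5.299, Dorne 3.469, Eskel 0.858, Farrow 0.384.
Rounding down: Arden 4, Brisco 4, Carrow 5, Dorne 3, Eskel 0, Farrow 0 (total 16).

Arden: 4, Brisco: 4, Carrow: 5, Dorne: 3, Eskel: 0, Farrow: 0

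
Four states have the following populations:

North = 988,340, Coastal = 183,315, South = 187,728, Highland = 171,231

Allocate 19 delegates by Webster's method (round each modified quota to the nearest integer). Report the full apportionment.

North=13; Coastal=2; South=2; Highland=2

Standard divisor 1530614/19 ≈ 80558.632; standard quotas: North 12.269, Coastal 2.276, South 2.330, Highland 2.126.
Rounding to the nearest integer gives 12, 2, 2, 2 = 18 seats, so the divisor must be adjusted.
With modified divisor 77100: modified quotas North 12.819, Coastal 2.378, South 2.435, Highland 2.221.
Rounding to the nearest integer: North 13, Coastal 2, South 2, Highland 2 (total 19).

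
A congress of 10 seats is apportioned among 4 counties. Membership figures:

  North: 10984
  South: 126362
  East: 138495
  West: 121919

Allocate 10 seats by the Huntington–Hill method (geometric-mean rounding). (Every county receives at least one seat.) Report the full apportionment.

North 1, South 3, East 3, West 3

With divisor 44877: modified quotas North 0.245, South 2.816, East 3.086, West 2.717.
Geometric-mean thresholds: North (min 1), South √(2·3)=2.449, East √(3·4)=3.464, West √(2·3)=2.449.
Each quota rounded against its threshold gives North 1, South 3, East 3, West 3 (total 10).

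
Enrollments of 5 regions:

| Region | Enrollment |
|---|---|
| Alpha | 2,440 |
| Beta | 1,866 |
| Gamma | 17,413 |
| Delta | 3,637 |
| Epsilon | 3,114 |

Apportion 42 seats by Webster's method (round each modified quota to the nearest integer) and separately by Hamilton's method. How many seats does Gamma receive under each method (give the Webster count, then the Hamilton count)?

Webster: Alpha 4, Beta 3, Gamma 25, Delta 5, Epsilon 5.
Hamilton: Alpha 4, Beta 3, Gamma 26, Delta 5, Epsilon 4.
Gamma gets 25 under Webster and 26 under Hamilton.

25 and 26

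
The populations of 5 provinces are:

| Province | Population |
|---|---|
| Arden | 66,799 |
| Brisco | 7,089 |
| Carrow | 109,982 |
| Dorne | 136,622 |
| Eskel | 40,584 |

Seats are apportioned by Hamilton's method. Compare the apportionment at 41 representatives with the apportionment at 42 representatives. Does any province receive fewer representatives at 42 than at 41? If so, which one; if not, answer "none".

Eskel

At 41 seats: Arden 8, Brisco 1, Carrow 12, Dorne 15, Eskel 5.
At 42 seats: Arden 8, Brisco 1, Carrow 13, Dorne 16, Eskel 4.
Eskel drops from 5 to 4.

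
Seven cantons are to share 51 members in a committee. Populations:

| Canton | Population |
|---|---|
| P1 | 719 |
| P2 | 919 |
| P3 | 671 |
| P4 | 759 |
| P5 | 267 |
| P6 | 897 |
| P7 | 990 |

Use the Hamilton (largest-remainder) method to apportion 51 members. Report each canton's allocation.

P1 7, P2 9, P3 6, P4 7, P5 3, P6 9, P7 10

Total 5222; standard divisor 5222/51 ≈ 102.392.
Standard quotas: P1 7.022, P2 8.975, P3 6.553, P4 7.413, P5 2.608, P6 8.760, P7 9.669.
Lower quotas: P1 7, P2 8, P3 6, P4 7, P5 2, P6 8, P7 9 (sum 47, leaving 4 seats).
Remainders in descending order: P2 0.975, P6 0.760, P7 0.669, P5 0.608, P3 0.553, P4 0.413, P1 0.022.
Largest remainders: P2, P6, P7, P5 receive the extra seats.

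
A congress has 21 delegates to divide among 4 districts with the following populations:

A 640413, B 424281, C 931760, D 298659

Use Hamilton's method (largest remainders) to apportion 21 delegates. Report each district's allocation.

A 6, B 4, C 8, D 3

Total 2295113; standard divisor 2295113/21 ≈ 109291.095.
Standard quotas: A 5.8597, B 3.8821, C 8.5255, D 2.7327.
Lower quotas: A 5, B 3, C 8, D 2 (sum 18, leaving 3 seats).
Remainders in descending order: B 0.8821, A 0.8597, D 0.7327, C 0.5255.
Largest remainders: B, A, D receive the extra seats.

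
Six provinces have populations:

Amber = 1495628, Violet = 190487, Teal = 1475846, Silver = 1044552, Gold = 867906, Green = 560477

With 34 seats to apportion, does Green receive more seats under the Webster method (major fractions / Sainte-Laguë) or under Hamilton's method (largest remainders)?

Webster: Amber 9, Violet 1, Teal 9, Silver 7, Gold 5, Green 3.
Hamilton: Amber 9, Violet 1, Teal 9, Silver 6, Gold 5, Green 4.
Green gets 3 under Webster and 4 under Hamilton.

Hamilton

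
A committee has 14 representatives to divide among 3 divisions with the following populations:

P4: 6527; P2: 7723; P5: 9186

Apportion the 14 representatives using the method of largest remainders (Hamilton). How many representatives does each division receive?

Standard divisor: 23436 ÷ 14 = 1674.
Standard quotas: P4 3.8990, P2 4.6135, P5 5.4875.
Lower quotas: P4 3, P2 4, P5 5 (sum 12, leaving 2 seats).
Remainders in descending order: P4 0.8990, P2 0.6135, P5 0.4875.
The surplus seats go to P4, P2.

P4=4, P2=5, P5=5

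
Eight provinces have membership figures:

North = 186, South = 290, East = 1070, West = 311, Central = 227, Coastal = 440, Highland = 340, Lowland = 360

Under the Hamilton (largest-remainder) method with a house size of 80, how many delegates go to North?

Total 3224; standard divisor 3224/80 ≈ 40.3.
Standard quotas: North 4.615, South 7.196, East 26.551, West 7.717, Central 5.633, Coastal 10.918, Highland 8.437, Lowland 8.933.
Lower quotas: North 4, South 7, East 26, West 7, Central 5, Coastal 10, Highland 8, Lowland 8 (sum 75, leaving 5 seats).
Remainders in descending order: Lowland 0.933, Coastal 0.918, West 0.717, Central 0.633, North 0.615, East 0.551, Highland 0.437, South 0.196.
The surplus seats go to Lowland, Coastal, West, Central, North.
North receives 5.

5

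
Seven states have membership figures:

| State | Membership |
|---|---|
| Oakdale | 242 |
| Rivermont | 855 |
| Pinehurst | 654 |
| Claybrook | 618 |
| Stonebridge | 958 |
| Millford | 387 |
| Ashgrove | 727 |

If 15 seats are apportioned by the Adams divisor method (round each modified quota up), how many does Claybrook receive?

2

Standard divisor 4441/15 ≈ 296.067; standard quotas: Oakdale 0.817, Rivermont 2.888, Pinehurst 2.209, Claybrook 2.087, Stonebridge 3.236, Millford 1.307, Ashgrove 2.456.
Rounding up gives 1, 3, 3, 3, 4, 2, 3 = 19 seats, so the divisor must be adjusted.
With modified divisor 375: modified quotas Oakdale 0.645, Rivermont 2.280, Pinehurst 1.744, Claybrook 1.648, Stonebridge 2.555, Millford 1.032, Ashgrove 1.939.
Rounding up: Oakdale 1, Rivermont 3, Pinehurst 2, Claybrook 2, Stonebridge 3, Millford 2, Ashgrove 2 (total 15).
Claybrook receives 2.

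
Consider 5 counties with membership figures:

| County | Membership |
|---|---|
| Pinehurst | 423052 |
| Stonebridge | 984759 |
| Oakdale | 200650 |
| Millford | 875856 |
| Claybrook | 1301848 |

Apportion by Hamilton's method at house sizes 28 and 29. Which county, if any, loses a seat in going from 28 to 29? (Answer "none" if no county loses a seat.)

Oakdale

At 28 seats: Pinehurst 3, Stonebridge 7, Oakdale 2, Millford 6, Claybrook 10.
At 29 seats: Pinehurst 3, Stonebridge 8, Oakdale 1, Millford 7, Claybrook 10.
Oakdale drops from 2 to 1.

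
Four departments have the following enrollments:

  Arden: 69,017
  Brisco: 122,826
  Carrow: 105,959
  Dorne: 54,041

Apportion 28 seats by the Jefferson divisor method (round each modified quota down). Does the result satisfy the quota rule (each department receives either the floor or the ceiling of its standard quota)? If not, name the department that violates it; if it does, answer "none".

none

Standard quotas: Arden 5.492, Brisco 9.775, Carrow 8.432, Dorne 4.301.
Jefferson allocation: Arden 5, Brisco 10, Carrow 9, Dorne 4.
Every allocation lies between the lower and upper quota.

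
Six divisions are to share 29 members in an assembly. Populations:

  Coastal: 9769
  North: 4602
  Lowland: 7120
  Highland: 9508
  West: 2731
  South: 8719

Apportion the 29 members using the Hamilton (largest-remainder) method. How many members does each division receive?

The standard divisor is 42449/29 ≈ 1463.759.
Standard quotas: Coastal 6.6739, North 3.1440, Lowland 4.8642, Highland 6.4956, West 1.8657, South 5.9566.
Lower quotas: Coastal 6, North 3, Lowland 4, Highland 6, West 1, South 5 (sum 25, leaving 4 seats).
Remainders in descending order: South 0.9566, West 0.8657, Lowland 0.8642, Coastal 0.6739, Highland 0.4956, North 0.1440.
Largest remainders: South, West, Lowland, Coastal receive the extra seats.

Coastal 7, North 3, Lowland 5, Highland 6, West 2, South 6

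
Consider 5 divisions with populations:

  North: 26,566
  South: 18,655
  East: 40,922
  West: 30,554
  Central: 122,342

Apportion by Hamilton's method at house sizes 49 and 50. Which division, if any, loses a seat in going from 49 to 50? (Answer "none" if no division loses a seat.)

North

At 49 seats: North 6, South 4, East 8, West 6, Central 25.
At 50 seats: North 5, South 4, East 9, West 6, Central 26.
North drops from 6 to 5.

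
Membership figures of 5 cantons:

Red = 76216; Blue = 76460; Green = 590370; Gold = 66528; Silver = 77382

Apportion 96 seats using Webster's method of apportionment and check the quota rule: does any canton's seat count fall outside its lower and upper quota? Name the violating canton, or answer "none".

Green

Standard quotas: Red 8.249, Blue 8.276, Green 63.899, Gold 7.201, Silver 8.375.
Webster allocation: Red 8, Blue 8, Green 65, Gold 7, Silver 8.
Green has quota 63.899 (lower 63, upper 64) but receives 65 — outside the quota interval.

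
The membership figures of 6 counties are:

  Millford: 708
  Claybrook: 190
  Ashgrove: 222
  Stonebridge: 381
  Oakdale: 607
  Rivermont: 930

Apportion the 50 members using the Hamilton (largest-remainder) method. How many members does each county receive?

Total 3038; standard divisor 3038/50 ≈ 60.76.
Standard quotas: Millford 11.652, Claybrook 3.127, Ashgrove 3.654, Stonebridge 6.271, Oakdale 9.990, Rivermont 15.306.
Lower quotas: Millford 11, Claybrook 3, Ashgrove 3, Stonebridge 6, Oakdale 9, Rivermont 15 (sum 47, leaving 3 seats).
Remainders in descending order: Oakdale 0.990, Ashgrove 0.654, Millford 0.652, Rivermont 0.306, Stonebridge 0.271, Claybrook 0.127.
Largest remainders: Oakdale, Ashgrove, Millford receive the extra seats.

Millford: 12; Claybrook: 3; Ashgrove: 4; Stonebridge: 6; Oakdale: 10; Rivermont: 15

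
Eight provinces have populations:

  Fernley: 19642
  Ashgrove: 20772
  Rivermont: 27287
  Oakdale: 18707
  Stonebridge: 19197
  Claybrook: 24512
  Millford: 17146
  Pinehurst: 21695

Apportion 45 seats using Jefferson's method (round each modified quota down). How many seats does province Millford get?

4

Standard divisor 168958/45 ≈ 3754.622; standard quotas: Fernley 5.231, Ashgrove 5.532, Rivermont 7.268, Oakdale 4.982, Stonebridge 5.113, Claybrook 6.528, Millford 4.567, Pinehurst 5.778.
Rounding down gives 5, 5, 7, 4, 5, 6, 4, 5 = 41 seats, so the divisor must be adjusted.
With modified divisor 3450: modified quotas Fernley 5.693, Ashgrove 6.021, Rivermont 7.909, Oakdale 5.422, Stonebridge 5.564, Claybrook 7.105, Millford 4.970, Pinehurst 6.288.
Rounding down: Fernley 5, Ashgrove 6, Rivermont 7, Oakdale 5, Stonebridge 5, Claybrook 7, Millford 4, Pinehurst 6 (total 45).
Millford receives 4.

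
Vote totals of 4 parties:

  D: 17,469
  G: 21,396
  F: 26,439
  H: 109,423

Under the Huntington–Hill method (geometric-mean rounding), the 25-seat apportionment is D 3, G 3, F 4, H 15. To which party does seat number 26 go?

Priority for the next seat is population ÷ (√(s·(s+1))).
Priorities: D 5042.866, G 6176.493, F 5911.940, H 7063.224.
Highest priority: H.

H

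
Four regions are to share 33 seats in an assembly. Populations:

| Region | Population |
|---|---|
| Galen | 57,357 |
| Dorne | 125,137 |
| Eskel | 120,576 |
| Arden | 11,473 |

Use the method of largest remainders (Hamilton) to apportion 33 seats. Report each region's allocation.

The standard divisor is 314543/33 ≈ 9531.606.
Standard quotas: Galen 6.0176, Dorne 13.1286, Eskel 12.6501, Arden 1.2037.
Lower quotas: Galen 6, Dorne 13, Eskel 12, Arden 1 (sum 32, leaving 1 seat).
Remainders in descending order: Eskel 0.6501, Arden 0.2037, Dorne 0.1286, Galen 0.0176.
The surplus seat goes to Eskel.

Galen=6, Dorne=13, Eskel=13, Arden=1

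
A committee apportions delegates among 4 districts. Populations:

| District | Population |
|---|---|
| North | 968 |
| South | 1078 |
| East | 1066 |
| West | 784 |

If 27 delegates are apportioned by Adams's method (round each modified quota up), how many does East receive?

7

Standard divisor 3896/27 ≈ 144.296; standard quotas: North 6.708, South 7.471, East 7.388, West 5.433.
Rounding up gives 7, 8, 8, 6 = 29 seats, so the divisor must be adjusted.
With modified divisor 155: modified quotas North 6.245, South 6.955, East 6.877, West 5.058.
Rounding up: North 7, South 7, East 7, West 6 (total 27).
East receives 7.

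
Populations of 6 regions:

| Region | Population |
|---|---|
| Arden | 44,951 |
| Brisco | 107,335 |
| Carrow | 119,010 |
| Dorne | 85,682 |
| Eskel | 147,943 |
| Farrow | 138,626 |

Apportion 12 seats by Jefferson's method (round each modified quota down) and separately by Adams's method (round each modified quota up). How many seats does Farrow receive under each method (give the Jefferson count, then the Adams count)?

Jefferson: Arden 1, Brisco 2, Carrow 2, Dorne 1, Eskel 3, Farrow 3.
Adams: Arden 1, Brisco 2, Carrow 2, Dorne 2, Eskel 3, Farrow 2.
Farrow gets 3 under Jefferson and 2 under Adams.

3 and 2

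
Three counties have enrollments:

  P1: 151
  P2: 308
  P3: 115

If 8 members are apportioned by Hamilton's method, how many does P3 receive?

Total 574; standard divisor 574/8 ≈ 71.75.
Standard quotas: P1 2.105, P2 4.293, P3 1.603.
Lower quotas: P1 2, P2 4, P3 1 (sum 7, leaving 1 seat).
Remainders in descending order: P3 0.603, P2 0.293, P1 0.105.
The surplus seat goes to P3.
P3 receives 2.

2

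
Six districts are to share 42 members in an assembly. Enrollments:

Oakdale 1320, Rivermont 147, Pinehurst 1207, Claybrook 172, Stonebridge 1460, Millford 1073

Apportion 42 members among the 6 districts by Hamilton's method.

Oakdale 10, Rivermont 1, Pinehurst 10, Claybrook 1, Stonebridge 12, Millford 8

Standard divisor: 5379 ÷ 42 ≈ 128.071.
Standard quotas: Oakdale 10.307, Rivermont 1.148, Pinehurst 9.424, Claybrook 1.343, Stonebridge 11.400, Millford 8.378.
Lower quotas: Oakdale 10, Rivermont 1, Pinehurst 9, Claybrook 1, Stonebridge 11, Millford 8 (sum 40, leaving 2 seats).
Remainders in descending order: Pinehurst 0.424, Stonebridge 0.400, Millford 0.378, Claybrook 0.343, Oakdale 0.307, Rivermont 0.148.
Largest remainders: Pinehurst, Stonebridge receive the extra seats.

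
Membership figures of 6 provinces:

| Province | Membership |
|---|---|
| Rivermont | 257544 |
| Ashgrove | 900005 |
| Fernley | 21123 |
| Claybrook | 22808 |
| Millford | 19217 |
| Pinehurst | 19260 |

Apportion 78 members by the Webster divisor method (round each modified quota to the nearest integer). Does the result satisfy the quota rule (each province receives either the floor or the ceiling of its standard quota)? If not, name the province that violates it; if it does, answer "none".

Ashgrove

Standard quotas: Rivermont 16.201, Ashgrove 56.615, Fernley 1.329, Claybrook 1.435, Millford 1.209, Pinehurst 1.212.
Webster allocation: Rivermont 16, Ashgrove 58, Fernley 1, Claybrook 1, Millford 1, Pinehurst 1.
Ashgrove has quota 56.615 (lower 56, upper 57) but receives 58 — outside the quota interval.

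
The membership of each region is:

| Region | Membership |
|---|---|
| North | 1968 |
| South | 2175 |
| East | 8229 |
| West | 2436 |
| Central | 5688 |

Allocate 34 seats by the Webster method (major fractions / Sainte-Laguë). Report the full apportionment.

North 3, South 4, East 14, West 4, Central 9

Standard divisor 20496/34 ≈ 602.824; standard quotas: North 3.265, South 3.608, East 13.651, West 4.041, Central 9.436.
Rounding to the nearest integer gives North 3, South 4, East 14, West 4, Central 9 — total 34, matching the house size, so no adjustment is needed.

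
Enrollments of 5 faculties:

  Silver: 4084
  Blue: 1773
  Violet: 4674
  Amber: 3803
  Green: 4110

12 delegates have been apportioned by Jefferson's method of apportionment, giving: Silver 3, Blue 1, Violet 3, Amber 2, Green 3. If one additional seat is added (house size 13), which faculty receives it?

Priority for the next seat is population ÷ (current seats + 1).
Priorities: Silver 1021.000, Blue 886.500, Violet 1168.500, Amber 1267.667, Green 1027.500.
Highest priority: Amber.

Amber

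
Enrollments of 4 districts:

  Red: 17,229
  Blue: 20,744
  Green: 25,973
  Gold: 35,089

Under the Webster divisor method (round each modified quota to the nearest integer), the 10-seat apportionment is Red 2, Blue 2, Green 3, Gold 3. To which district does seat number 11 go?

Priority for the next seat is population ÷ (current seats + 0.5).
Priorities: Red 6891.600, Blue 8297.600, Green 7420.857, Gold 10025.429.
Highest priority: Gold.

Gold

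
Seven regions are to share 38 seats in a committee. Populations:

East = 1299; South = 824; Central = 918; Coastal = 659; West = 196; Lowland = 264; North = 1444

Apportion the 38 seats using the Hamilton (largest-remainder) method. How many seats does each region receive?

Standard divisor: 5604 ÷ 38 ≈ 147.474.
Standard quotas: East 8.808, South 5.587, Central 6.225, Coastal 4.469, West 1.329, Lowland 1.790, North 9.792.
Lower quotas: East 8, South 5, Central 6, Coastal 4, West 1, Lowland 1, North 9 (sum 34, leaving 4 seats).
Remainders in descending order: East 0.808, North 0.792, Lowland 0.790, South 0.587, Coastal 0.469, West 0.329, Central 0.225.
Largest remainders: East, North, Lowland, South receive the extra seats.

East: 9; South: 6; Central: 6; Coastal: 4; West: 1; Lowland: 2; North: 10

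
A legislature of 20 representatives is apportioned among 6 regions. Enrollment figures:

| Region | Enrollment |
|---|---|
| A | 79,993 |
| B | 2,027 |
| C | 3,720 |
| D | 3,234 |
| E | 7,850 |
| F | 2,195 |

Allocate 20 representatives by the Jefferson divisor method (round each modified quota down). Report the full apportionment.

A: 19; B: 0; C: 0; D: 0; E: 1; F: 0

Standard divisor 99019/20 ≈ 4950.95; standard quotas: A 16.157, B 0.409, C 0.751, D 0.653, E 1.586, F 0.443.
Rounding down gives 16, 0, 0, 0, 1, 0 = 17 seats, so the divisor must be adjusted.
With modified divisor 4100: modified quotas A 19.510, B 0.494, C 0.907, D 0.789, E 1.915, F 0.535.
Rounding down: A 19, B 0, C 0, D 0, E 1, F 0 (total 20).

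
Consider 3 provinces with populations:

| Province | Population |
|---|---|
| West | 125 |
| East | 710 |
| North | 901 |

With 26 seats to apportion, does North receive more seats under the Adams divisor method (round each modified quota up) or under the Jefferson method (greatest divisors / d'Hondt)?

Adams: West 2, East 11, North 13.
Jefferson: West 1, East 11, North 14.
North gets 13 under Adams and 14 under Jefferson.

Jefferson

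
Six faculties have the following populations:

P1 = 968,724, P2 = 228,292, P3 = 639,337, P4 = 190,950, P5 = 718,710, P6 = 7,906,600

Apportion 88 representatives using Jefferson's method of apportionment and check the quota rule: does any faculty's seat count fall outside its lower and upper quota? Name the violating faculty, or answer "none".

Standard quotas: P1 8.003, P2 1.886, P3 5.281, P4 1.577, P5 5.937, P6 65.316.
Jefferson allocation: P1 8, P2 1, P3 5, P4 1, P5 6, P6 67.
P6 has quota 65.316 (lower 65, upper 66) but receives 67 — outside the quota interval.

P6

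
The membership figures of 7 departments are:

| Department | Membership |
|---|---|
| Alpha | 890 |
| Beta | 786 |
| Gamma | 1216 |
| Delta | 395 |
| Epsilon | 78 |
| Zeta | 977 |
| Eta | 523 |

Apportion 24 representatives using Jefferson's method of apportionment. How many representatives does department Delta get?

2

Standard divisor 4865/24 ≈ 202.708; standard quotas: Alpha 4.391, Beta 3.877, Gamma 5.999, Delta 1.949, Epsilon 0.385, Zeta 4.820, Eta 2.580.
Rounding down gives 4, 3, 5, 1, 0, 4, 2 = 19 seats, so the divisor must be adjusted.
With modified divisor 176: modified quotas Alpha 5.057, Beta 4.466, Gamma 6.909, Delta 2.244, Epsilon 0.443, Zeta 5.551, Eta 2.972.
Rounding down: Alpha 5, Beta 4, Gamma 6, Delta 2, Epsilon 0, Zeta 5, Eta 2 (total 24).
Delta receives 2.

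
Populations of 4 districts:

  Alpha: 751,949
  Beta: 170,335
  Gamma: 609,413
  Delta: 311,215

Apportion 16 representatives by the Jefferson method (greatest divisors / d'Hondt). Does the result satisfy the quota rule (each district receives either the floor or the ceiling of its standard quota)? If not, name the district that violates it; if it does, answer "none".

Standard quotas: Alpha 6.528, Beta 1.479, Gamma 5.291, Delta 2.702.
Jefferson allocation: Alpha 7, Beta 1, Gamma 5, Delta 3.
Every allocation lies between the lower and upper quota.

none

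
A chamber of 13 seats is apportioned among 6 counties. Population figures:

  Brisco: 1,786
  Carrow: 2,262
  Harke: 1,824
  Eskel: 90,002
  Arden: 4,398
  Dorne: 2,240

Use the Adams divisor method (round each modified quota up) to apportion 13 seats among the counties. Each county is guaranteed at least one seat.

Standard divisor 102512/13 ≈ 7885.538; standard quotas: Brisco 0.226, Carrow 0.287, Harke 0.231, Eskel 11.414, Arden 0.558, Dorne 0.284.
Rounding up gives 1, 1, 1, 12, 1, 1 = 17 seats, so the divisor must be adjusted.
With modified divisor 12100: modified quotas Brisco 0.148, Carrow 0.187, Harke 0.151, Eskel 7.438, Arden 0.363, Dorne 0.185.
Rounding up: Brisco 1, Carrow 1, Harke 1, Eskel 8, Arden 1, Dorne 1 (total 13).

Brisco: 1; Carrow: 1; Harke: 1; Eskel: 8; Arden: 1; Dorne: 1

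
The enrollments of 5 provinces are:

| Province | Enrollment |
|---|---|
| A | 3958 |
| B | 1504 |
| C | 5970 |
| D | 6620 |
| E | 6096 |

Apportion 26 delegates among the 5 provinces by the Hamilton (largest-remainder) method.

Standard divisor: 24148 ÷ 26 ≈ 928.769.
Standard quotas: A 4.2616, B 1.6193, C 6.4279, D 7.1277, E 6.5635.
Lower quotas: A 4, B 1, C 6, D 7, E 6 (sum 24, leaving 2 seats).
Remainders in descending order: B 0.6193, E 0.5635, C 0.4279, A 0.2616, D 0.1277.
Largest remainders: B, E receive the extra seats.

A=4; B=2; C=6; D=7; E=7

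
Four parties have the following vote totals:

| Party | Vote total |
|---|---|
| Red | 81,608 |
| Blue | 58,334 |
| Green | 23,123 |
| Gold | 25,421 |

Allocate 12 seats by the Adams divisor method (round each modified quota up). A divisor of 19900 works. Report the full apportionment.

Red 5, Blue 3, Green 2, Gold 2

With modified divisor 19900: modified quotas Red 4.101, Blue 2.931, Green 1.162, Gold 1.277.
Rounding up: Red 5, Blue 3, Green 2, Gold 2 (total 12).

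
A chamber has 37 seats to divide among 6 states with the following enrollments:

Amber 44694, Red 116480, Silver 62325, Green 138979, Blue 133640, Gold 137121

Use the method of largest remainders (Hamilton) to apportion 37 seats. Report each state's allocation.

Total 633239; standard divisor 633239/37 ≈ 17114.568.
Standard quotas: Amber 2.6115, Red 6.8059, Silver 3.6416, Green 8.1205, Blue 7.8086, Gold 8.0119.
Lower quotas: Amber 2, Red 6, Silver 3, Green 8, Blue 7, Gold 8 (sum 34, leaving 3 seats).
Remainders in descending order: Blue 0.8086, Red 0.8059, Silver 0.6416, Amber 0.6115, Green 0.1205, Gold 0.0119.
Largest remainders: Blue, Red, Silver receive the extra seats.

Amber: 2, Red: 7, Silver: 4, Green: 8, Blue: 8, Gold: 8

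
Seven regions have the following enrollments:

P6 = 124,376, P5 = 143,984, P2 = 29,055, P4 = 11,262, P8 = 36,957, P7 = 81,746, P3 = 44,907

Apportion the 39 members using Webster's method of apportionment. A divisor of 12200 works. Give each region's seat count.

P6=10; P5=12; P2=2; P4=1; P8=3; P7=7; P3=4

With modified divisor 12200: modified quotas P6 10.195, P5 11.802, P2 2.382, P4 0.923, P8 3.029, P7 6.700, P3 3.681.
Rounding to the nearest integer: P6 10, P5 12, P2 2, P4 1, P8 3, P7 7, P3 4 (total 39).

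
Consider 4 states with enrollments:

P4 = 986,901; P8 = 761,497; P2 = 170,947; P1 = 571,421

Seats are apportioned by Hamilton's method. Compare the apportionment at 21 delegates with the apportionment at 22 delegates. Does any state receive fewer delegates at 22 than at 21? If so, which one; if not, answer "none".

At 21 seats: P4 8, P8 6, P2 2, P1 5.
At 22 seats: P4 9, P8 7, P2 1, P1 5.
P2 drops from 2 to 1.

P2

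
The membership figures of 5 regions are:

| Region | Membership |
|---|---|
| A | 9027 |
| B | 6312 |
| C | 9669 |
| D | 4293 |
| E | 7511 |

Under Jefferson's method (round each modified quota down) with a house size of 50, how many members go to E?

Standard divisor 36812/50 ≈ 736.24; standard quotas: A 12.261, B 8.573, C 13.133, D 5.831, E 10.202.
Rounding down gives 12, 8, 13, 5, 10 = 48 seats, so the divisor must be adjusted.
With modified divisor 698: modified quotas A 12.933, B 9.043, C 13.852, D 6.150, E 10.761.
Rounding down: A 12, B 9, C 13, D 6, E 10 (total 50).
E receives 10.

10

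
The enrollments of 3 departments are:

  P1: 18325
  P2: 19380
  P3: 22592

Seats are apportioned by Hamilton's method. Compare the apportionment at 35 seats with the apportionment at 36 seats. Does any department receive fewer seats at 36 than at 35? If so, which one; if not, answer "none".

none

At 35 seats: P1 11, P2 11, P3 13.
At 36 seats: P1 11, P2 12, P3 13.
No department's allocation decreased.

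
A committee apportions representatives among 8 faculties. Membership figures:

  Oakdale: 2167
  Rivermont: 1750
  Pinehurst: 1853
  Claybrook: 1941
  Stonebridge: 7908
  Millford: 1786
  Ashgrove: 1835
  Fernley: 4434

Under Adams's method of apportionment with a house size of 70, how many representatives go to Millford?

5

Standard divisor 23674/70 ≈ 338.2; standard quotas: Oakdale 6.407, Rivermont 5.174, Pinehurst 5.479, Claybrook 5.739, Stonebridge 23.383, Millford 5.281, Ashgrove 5.426, Fernley 13.111.
Rounding up gives 7, 6, 6, 6, 24, 6, 6, 14 = 75 seats, so the divisor must be adjusted.
With modified divisor 359.8: modified quotas Oakdale 6.023, Rivermont 4.864, Pinehurst 5.150, Claybrook 5.395, Stonebridge 21.979, Millford 4.964, Ashgrove 5.100, Fernley 12.324.
Rounding up: Oakdale 7, Rivermont 5, Pinehurst 6, Claybrook 6, Stonebridge 22, Millford 5, Ashgrove 6, Fernley 13 (total 70).
Millford receives 5.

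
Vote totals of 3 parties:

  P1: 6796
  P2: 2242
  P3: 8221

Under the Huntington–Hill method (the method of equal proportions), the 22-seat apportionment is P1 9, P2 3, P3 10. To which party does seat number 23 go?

P3

Priority for the next seat is population ÷ (√(s·(s+1))).
Priorities: P1 716.361, P2 647.210, P3 783.842.
Highest priority: P3.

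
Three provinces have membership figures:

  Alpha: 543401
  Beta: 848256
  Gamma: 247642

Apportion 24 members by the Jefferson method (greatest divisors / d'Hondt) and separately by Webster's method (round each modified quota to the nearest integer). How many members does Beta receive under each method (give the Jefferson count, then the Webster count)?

13 and 12

Jefferson: Alpha 8, Beta 13, Gamma 3.
Webster: Alpha 8, Beta 12, Gamma 4.
Beta gets 13 under Jefferson and 12 under Webster.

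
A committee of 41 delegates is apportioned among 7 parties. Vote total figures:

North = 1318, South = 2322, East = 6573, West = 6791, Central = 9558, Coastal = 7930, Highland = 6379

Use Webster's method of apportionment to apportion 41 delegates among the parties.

Standard divisor 40871/41 ≈ 996.854; standard quotas: North 1.322, South 2.329, East 6.594, West 6.812, Central 9.588, Coastal 7.955, Highland 6.399.
Rounding to the nearest integer gives North 1, South 2, East 7, West 7, Central 10, Coastal 8, Highland 6 — total 41, matching the house size, so no adjustment is needed.

North=1, South=2, East=7, West=7, Central=10, Coastal=8, Highland=6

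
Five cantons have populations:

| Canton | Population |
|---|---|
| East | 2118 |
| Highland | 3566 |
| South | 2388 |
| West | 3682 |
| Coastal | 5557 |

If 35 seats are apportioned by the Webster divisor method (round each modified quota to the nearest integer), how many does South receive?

Standard divisor 17311/35 ≈ 494.6; standard quotas: East 4.282, Highland 7.210, South 4.828, West 7.444, Coastal 11.235.
Rounding to the nearest integer gives 4, 7, 5, 7, 11 = 34 seats, so the divisor must be adjusted.
With modified divisor 487: modified quotas East 4.349, Highland 7.322, South 4.903, West 7.561, Coastal 11.411.
Rounding to the nearest integer: East 4, Highland 7, South 5, West 8, Coastal 11 (total 35).
South receives 5.

5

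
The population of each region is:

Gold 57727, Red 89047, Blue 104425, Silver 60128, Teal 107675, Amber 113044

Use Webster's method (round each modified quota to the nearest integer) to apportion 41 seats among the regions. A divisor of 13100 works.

With modified divisor 13100: modified quotas Gold 4.407, Red 6.797, Blue 7.971, Silver 4.590, Teal 8.219, Amber 8.629.
Rounding to the nearest integer: Gold 4, Red 7, Blue 8, Silver 5, Teal 8, Amber 9 (total 41).

Gold=4; Red=7; Blue=8; Silver=5; Teal=8; Amber=9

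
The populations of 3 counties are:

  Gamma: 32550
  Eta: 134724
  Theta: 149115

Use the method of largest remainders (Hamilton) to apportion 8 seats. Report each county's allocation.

Gamma: 1, Eta: 3, Theta: 4

The standard divisor is 316389/8 ≈ 39548.625.
Standard quotas: Gamma 0.8230, Eta 3.4065, Theta 3.7704.
Lower quotas: Gamma 0, Eta 3, Theta 3 (sum 6, leaving 2 seats).
Remainders in descending order: Gamma 0.8230, Theta 0.7704, Eta 0.4065.
The surplus seats go to Gamma, Theta.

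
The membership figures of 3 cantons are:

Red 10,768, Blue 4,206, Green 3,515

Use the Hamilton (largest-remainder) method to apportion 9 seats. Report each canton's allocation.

Red 5; Blue 2; Green 2

Total 18489; standard divisor 18489/9 ≈ 2054.333.
Standard quotas: Red 5.2416, Blue 2.0474, Green 1.7110.
Lower quotas: Red 5, Blue 2, Green 1 (sum 8, leaving 1 seat).
Remainders in descending order: Green 0.7110, Red 0.2416, Blue 0.0474.
The surplus seat goes to Green.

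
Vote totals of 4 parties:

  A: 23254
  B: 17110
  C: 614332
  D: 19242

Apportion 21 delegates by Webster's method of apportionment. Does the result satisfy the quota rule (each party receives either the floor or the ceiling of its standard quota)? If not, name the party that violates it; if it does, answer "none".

C

Standard quotas: A 0.725, B 0.533, C 19.143, D 0.600.
Webster allocation: A 1, B 1, C 18, D 1.
C has quota 19.143 (lower 19, upper 20) but receives 18 — outside the quota interval.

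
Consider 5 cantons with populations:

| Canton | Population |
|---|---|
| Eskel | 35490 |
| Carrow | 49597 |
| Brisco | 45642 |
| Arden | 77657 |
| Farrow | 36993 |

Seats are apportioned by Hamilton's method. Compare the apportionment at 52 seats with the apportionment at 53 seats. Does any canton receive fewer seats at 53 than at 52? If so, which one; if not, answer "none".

Eskel

At 52 seats: Eskel 8, Carrow 10, Brisco 10, Arden 16, Farrow 8.
At 53 seats: Eskel 7, Carrow 11, Brisco 10, Arden 17, Farrow 8.
Eskel drops from 8 to 7.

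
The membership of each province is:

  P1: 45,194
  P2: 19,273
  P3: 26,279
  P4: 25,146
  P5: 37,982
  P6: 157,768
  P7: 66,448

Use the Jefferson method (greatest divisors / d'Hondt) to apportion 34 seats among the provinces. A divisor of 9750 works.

With modified divisor 9750: modified quotas P1 4.635, P2 1.977, P3 2.695, P4 2.579, P5 3.896, P6 16.181, P7 6.815.
Rounding down: P1 4, P2 1, P3 2, P4 2, P5 3, P6 16, P7 6 (total 34).

P1: 4, P2: 1, P3: 2, P4: 2, P5: 3, P6: 16, P7: 6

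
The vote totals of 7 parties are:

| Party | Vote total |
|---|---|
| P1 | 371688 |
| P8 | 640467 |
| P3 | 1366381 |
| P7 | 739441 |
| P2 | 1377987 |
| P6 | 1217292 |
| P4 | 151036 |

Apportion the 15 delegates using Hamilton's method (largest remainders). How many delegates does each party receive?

P1 1; P8 2; P3 3; P7 2; P2 4; P6 3; P4 0

Standard divisor: 5864292 ÷ 15 ≈ 390952.8.
Standard quotas: P1 0.9507, P8 1.6382, P3 3.4950, P7 1.8914, P2 3.5247, P6 3.1137, P4 0.3863.
Lower quotas: P1 0, P8 1, P3 3, P7 1, P2 3, P6 3, P4 0 (sum 11, leaving 4 seats).
Remainders in descending order: P1 0.9507, P7 0.8914, P8 0.6382, P2 0.5247, P3 0.4950, P4 0.3863, P6 0.1137.
The surplus seats go to P1, P7, P8, P2.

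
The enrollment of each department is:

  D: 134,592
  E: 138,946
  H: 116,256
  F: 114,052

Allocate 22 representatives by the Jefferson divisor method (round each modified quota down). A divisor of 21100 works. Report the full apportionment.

D 6; E 6; H 5; F 5

With modified divisor 21100: modified quotas D 6.379, E 6.585, H 5.510, F 5.405.
Rounding down: D 6, E 6, H 5, F 5 (total 22).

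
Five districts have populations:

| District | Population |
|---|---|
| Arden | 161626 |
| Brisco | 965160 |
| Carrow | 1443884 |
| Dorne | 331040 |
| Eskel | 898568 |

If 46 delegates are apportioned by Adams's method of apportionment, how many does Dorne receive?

4

Standard divisor 3800278/46 ≈ 82614.739; standard quotas: Arden 1.956, Brisco 11.683, Carrow 17.477, Dorne 4.007, Eskel 10.877.
Rounding up gives 2, 12, 18, 5, 11 = 48 seats, so the divisor must be adjusted.
With modified divisor 86300: modified quotas Arden 1.873, Brisco 11.184, Carrow 16.731, Dorne 3.836, Eskel 10.412.
Rounding up: Arden 2, Brisco 12, Carrow 17, Dorne 4, Eskel 11 (total 46).
Dorne receives 4.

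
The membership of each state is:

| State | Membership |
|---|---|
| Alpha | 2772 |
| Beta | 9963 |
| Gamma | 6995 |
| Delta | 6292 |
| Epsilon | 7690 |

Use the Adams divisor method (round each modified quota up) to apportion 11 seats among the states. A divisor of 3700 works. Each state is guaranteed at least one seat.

With modified divisor 3700: modified quotas Alpha 0.749, Beta 2.693, Gamma 1.891, Delta 1.701, Epsilon 2.078.
Rounding up: Alpha 1, Beta 3, Gamma 2, Delta 2, Epsilon 3 (total 11).

Alpha=1, Beta=3, Gamma=2, Delta=2, Epsilon=3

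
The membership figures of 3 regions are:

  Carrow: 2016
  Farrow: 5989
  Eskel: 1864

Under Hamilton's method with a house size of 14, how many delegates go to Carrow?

Standard divisor: 9869 ÷ 14 ≈ 704.929.
Standard quotas: Carrow 2.8599, Farrow 8.4959, Eskel 2.6442.
Lower quotas: Carrow 2, Farrow 8, Eskel 2 (sum 12, leaving 2 seats).
Remainders in descending order: Carrow 0.8599, Eskel 0.6442, Farrow 0.4959.
Largest remainders: Carrow, Eskel receive the extra seats.
Carrow receives 3.

3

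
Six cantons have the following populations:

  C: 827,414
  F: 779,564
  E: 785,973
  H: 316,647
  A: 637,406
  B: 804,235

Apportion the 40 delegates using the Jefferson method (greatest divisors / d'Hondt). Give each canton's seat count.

C: 8; F: 7; E: 8; H: 3; A: 6; B: 8

Standard divisor 4151239/40 ≈ 103780.975; standard quotas: C 7.973, F 7.512, E 7.573, H 3.051, A 6.142, B 7.749.
Rounding down gives 7, 7, 7, 3, 6, 7 = 37 seats, so the divisor must be adjusted.
With modified divisor 97800: modified quotas C 8.460, F 7.971, E 8.037, H 3.238, A 6.517, B 8.223.
Rounding down: C 8, F 7, E 8, H 3, A 6, B 8 (total 40).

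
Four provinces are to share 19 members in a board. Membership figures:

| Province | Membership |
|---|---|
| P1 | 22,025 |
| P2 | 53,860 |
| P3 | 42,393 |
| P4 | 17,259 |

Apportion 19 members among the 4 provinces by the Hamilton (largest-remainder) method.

Total 135537; standard divisor 135537/19 ≈ 7133.526.
Standard quotas: P1 3.0875, P2 7.5503, P3 5.9428, P4 2.4194.
Lower quotas: P1 3, P2 7, P3 5, P4 2 (sum 17, leaving 2 seats).
Remainders in descending order: P3 0.9428, P2 0.5503, P4 0.4194, P1 0.0875.
Largest remainders: P3, P2 receive the extra seats.

P1=3, P2=8, P3=6, P4=2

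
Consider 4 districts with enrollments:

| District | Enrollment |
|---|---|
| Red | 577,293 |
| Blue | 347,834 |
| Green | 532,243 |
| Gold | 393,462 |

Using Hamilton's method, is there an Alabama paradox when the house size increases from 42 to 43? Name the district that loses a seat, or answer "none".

At 42 seats: Red 13, Blue 8, Green 12, Gold 9.
At 43 seats: Red 14, Blue 8, Green 12, Gold 9.
No district's allocation decreased.

none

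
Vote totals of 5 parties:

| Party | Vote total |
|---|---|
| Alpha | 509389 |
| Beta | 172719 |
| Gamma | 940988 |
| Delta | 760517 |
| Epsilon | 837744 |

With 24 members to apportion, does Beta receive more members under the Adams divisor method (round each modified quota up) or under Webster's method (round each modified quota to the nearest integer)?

Adams: Alpha 4, Beta 2, Gamma 7, Delta 5, Epsilon 6.
Webster: Alpha 4, Beta 1, Gamma 7, Delta 6, Epsilon 6.
Beta gets 2 under Adams and 1 under Webster.

Adams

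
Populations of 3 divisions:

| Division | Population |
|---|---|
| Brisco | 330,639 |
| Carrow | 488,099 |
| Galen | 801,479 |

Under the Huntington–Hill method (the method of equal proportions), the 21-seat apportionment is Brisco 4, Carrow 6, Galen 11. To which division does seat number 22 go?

Carrow

Priority for the next seat is population ÷ (√(s·(s+1))).
Priorities: Brisco 73933.128, Carrow 75315.311, Galen 69759.793.
Highest priority: Carrow.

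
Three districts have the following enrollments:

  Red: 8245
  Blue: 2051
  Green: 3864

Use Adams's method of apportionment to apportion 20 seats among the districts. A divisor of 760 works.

With modified divisor 760: modified quotas Red 10.849, Blue 2.699, Green 5.084.
Rounding up: Red 11, Blue 3, Green 6 (total 20).

Red=11, Blue=3, Green=6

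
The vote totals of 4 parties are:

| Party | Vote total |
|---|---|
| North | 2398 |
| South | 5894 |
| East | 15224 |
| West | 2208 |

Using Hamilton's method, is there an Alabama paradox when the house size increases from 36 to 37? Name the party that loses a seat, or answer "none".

North

At 36 seats: North 4, South 8, East 21, West 3.
At 37 seats: North 3, South 9, East 22, West 3.
North drops from 4 to 3.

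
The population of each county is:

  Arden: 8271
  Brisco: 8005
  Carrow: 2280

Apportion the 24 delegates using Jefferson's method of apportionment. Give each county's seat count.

Arden 11; Brisco 10; Carrow 3

Standard divisor 18556/24 ≈ 773.167; standard quotas: Arden 10.698, Brisco 10.354, Carrow 2.949.
Rounding down gives 10, 10, 2 = 22 seats, so the divisor must be adjusted.
With modified divisor 740: modified quotas Arden 11.177, Brisco 10.818, Carrow 3.081.
Rounding down: Arden 11, Brisco 10, Carrow 3 (total 24).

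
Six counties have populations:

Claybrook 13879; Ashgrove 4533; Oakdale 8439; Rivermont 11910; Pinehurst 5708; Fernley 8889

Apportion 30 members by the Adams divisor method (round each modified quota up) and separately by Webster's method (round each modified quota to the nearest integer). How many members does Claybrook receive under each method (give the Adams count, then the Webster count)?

7 and 8

Adams: Claybrook 7, Ashgrove 3, Oakdale 5, Rivermont 7, Pinehurst 3, Fernley 5.
Webster: Claybrook 8, Ashgrove 2, Oakdale 5, Rivermont 7, Pinehurst 3, Fernley 5.
Claybrook gets 7 under Adams and 8 under Webster.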